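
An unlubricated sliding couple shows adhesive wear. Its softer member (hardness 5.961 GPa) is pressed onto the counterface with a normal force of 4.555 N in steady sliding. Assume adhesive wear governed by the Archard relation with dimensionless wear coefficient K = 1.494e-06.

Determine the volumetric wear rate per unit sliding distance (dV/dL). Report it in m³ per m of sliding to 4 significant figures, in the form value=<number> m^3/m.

All arithmetic maintains full precision — quoted intermediates are rounded. Rounded just once, at four significant digits.
Convert: Hardness H = 5.961 GPa = 5.961e+09 Pa.
Working in SI base units: W = 4.555 N, H = 5.961e+09 Pa, K = 1.494e-06.
Rate of wear dV/dL = K·W/H (no L dependence): 1.494e-06 · 4.555 / 5.961e+09 = 1.142e-15 m³/m.

value=1.142e-15 m^3/m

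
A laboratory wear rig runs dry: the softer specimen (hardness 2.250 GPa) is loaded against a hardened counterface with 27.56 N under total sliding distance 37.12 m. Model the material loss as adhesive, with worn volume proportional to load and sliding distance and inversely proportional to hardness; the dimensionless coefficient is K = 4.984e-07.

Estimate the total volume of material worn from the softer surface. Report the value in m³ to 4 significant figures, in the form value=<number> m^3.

value=2.266e-13 m^3

Every step keeps full float precision; intermediate values are displayed rounded — a single final rounding to four significant digits.
Convert: Hardness H = 2.250 GPa = 2.250e+09 Pa.
Collected in SI base units: W = 27.56 N, H = 2.250e+09 Pa, K = 4.984e-07.
Worn volume V = K·W·L/H = 4.984e-07 · 27.56 · 37.12 / 2.250e+09 = 2.266e-13 m³.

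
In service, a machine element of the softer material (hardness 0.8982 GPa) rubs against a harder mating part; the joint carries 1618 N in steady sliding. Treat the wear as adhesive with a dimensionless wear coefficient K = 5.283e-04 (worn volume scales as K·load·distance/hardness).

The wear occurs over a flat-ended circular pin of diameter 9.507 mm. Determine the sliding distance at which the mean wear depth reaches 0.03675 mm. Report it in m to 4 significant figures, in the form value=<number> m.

value=2.741 m

Quoted intermediates are rounded — the computation runs at exact precision; rounded just once to 4 significant figures.
Convert: Hardness H = 0.8982 GPa = 8.982e+08 Pa.
Convert: Pin diameter d = 9.507 mm = 0.009507 m. Contact area A = π·d²/4 = π·(0.009507 m)²/4 = 7.099e-05 m².
Convert: Depth limit h_lim = 0.03675 mm = 3.675e-05 m.
Collected in SI base units: W = 1618 N, H = 8.982e+08 Pa, K = 5.283e-04.
Wearable volume V_lim = h_lim·A = 3.675e-05 · 7.099e-05 = 2.609e-09 m³.
Inverting, life L = V_lim·H/(K·W) = 2.609e-09 · 8.982e+08 / (5.283e-04 · 1618) = 2.741 m.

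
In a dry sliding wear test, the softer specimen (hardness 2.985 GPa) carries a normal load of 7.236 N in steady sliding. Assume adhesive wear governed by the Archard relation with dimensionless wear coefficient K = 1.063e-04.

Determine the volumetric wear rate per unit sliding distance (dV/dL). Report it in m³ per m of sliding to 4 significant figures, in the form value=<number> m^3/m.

Every step runs at full precision; the intermediates are shown rounded — a single final rounding, at 4 significant digits.
Hardness H = 2.985 GPa = 2.985e+09 Pa.
SI base units throughout: W = 7.236 N, H = 2.985e+09 Pa, K = 1.063e-04.
Rate of wear dV/dL = K·W/H (independent of L): 1.063e-04 · 7.236 / 2.985e+09 = 2.577e-13 m³/m.

value=2.577e-13 m^3/m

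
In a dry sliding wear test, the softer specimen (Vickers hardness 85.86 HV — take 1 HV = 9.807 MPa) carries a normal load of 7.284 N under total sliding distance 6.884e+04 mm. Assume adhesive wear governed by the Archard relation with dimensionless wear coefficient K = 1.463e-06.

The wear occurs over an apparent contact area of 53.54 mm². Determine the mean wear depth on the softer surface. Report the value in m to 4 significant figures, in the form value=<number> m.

All working math maintains full precision — intermediates are shown rounded, and rounded once at the end: four significant digits.
Path length L = 6.884e+04 mm = 68.84 m.
Hardness H = 85.86 HV × 9.807 MPa/HV = 842.0 MPa = 8.420e+08 Pa.
Contact area A = 53.54 mm² = 5.354e-05 m².
Collected in SI base units: W = 7.284 N, H = 8.420e+08 Pa, K = 1.463e-06.
Volume removed: V = K·W·L/H = 1.463e-06 · 7.284 · 68.84 / 8.420e+08 = 8.712e-13 m³.
Depth of wear h = V/A = 8.712e-13 / 5.354e-05 = 1.627e-08 m.

value=1.627e-08 m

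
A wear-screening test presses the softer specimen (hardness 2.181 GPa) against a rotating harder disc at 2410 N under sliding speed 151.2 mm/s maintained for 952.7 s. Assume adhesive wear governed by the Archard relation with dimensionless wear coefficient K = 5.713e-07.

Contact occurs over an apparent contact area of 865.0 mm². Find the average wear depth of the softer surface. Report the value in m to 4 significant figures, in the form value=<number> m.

All arithmetic maintains full precision, and intermediate values are shown rounded; one last rounding: 4 significant digits.
Convert: Sliding speed v = 151.2 mm/s = 0.1512 m/s. Sliding distance L = v·t = 0.1512 m/s × 952.7 s = 144.0 m.
Convert: Hardness H = 2.181 GPa = 2.181e+09 Pa.
Convert: Contact area A = 865.0 mm² = 8.650e-04 m².
In SI base units: W = 2410 N, H = 2.181e+09 Pa, K = 5.713e-07.
Archard relation: V = K·W·L/H = 5.713e-07 · 2410 · 144.0 / 2.181e+09 = 9.094e-11 m³.
Mean depth h = V/A = 9.094e-11 / 8.650e-04 = 1.051e-07 m.

value=1.051e-07 m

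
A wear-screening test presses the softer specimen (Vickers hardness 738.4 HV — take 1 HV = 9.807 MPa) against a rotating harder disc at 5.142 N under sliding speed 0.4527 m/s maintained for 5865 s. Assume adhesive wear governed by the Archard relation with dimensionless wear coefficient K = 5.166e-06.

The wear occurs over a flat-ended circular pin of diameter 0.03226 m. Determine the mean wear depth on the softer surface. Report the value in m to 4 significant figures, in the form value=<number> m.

All arithmetic keeps full float precision — intermediates are displayed rounded — a lone final rounding: four significant digits.
Path length L = v·t = 0.4527 m/s × 5865 s = 2655 m.
Hardness H = 738.4 HV × 9.807 MPa/HV = 7241 MPa = 7.241e+09 Pa.
Contact area A = π·d²/4 = π·(0.03226 m)²/4 = 8.174e-04 m².
SI base units throughout: W = 5.142 N, H = 7.241e+09 Pa, K = 5.166e-06.
Wear volume V = K·W·L/H = 5.166e-06 · 5.142 · 2655 / 7.241e+09 = 9.740e-12 m³.
Depth of wear h = V/A = 9.740e-12 / 8.174e-04 = 1.192e-08 m.

value=1.192e-08 m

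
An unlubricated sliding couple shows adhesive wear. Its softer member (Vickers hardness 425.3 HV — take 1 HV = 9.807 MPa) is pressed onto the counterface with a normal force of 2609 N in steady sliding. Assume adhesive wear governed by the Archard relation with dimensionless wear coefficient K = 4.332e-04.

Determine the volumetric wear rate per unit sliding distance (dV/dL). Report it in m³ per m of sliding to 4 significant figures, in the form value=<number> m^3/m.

value=2.710e-10 m^3/m

The computation carries full precision — intermediate values appear rounded; rounded just once, at 4 significant figures.
Convert: Hardness H = 425.3 HV × 9.807 MPa/HV = 4171 MPa = 4.171e+09 Pa.
SI base units throughout: W = 2609 N, H = 4.171e+09 Pa, K = 4.332e-04.
Sliding wear rate dV/dL = K·W/H: 4.332e-04 · 2609 / 4.171e+09 = 2.710e-10 m³/m.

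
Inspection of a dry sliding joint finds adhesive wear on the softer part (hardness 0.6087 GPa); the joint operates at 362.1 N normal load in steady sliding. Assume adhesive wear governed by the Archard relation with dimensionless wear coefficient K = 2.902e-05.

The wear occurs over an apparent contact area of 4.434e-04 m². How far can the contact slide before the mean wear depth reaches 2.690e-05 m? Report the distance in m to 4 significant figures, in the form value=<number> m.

value=690.9 m

The algebra maintains full precision; intermediate values are shown rounded — a single final rounding, at four significant digits.
Convert: Hardness H = 0.6087 GPa = 6.087e+08 Pa.
In SI base units: W = 362.1 N, H = 6.087e+08 Pa, K = 2.902e-05.
Volume at the limit: V_lim = h_lim·A = 2.690e-05 · 4.434e-04 = 1.193e-08 m³.
Life L = V_lim·H/(K·W) = 1.193e-08 · 6.087e+08 / (2.902e-05 · 362.1) = 690.9 m.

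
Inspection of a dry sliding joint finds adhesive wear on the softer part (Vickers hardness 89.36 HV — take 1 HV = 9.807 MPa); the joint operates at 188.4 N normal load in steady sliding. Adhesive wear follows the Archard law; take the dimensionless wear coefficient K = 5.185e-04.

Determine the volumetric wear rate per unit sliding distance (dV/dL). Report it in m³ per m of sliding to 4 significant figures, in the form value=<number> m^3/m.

value=1.115e-10 m^3/m

The intermediates are displayed rounded. All arithmetic holds exact precision; one last rounding to 4 significant digits.
Convert: Hardness H = 89.36 HV × 9.807 MPa/HV = 876.4 MPa = 8.764e+08 Pa.
Restated in SI base units: W = 188.4 N, H = 8.764e+08 Pa, K = 5.185e-04.
Rate of wear dV/dL = K·W/H: 5.185e-04 · 188.4 / 8.764e+08 = 1.115e-10 m³/m.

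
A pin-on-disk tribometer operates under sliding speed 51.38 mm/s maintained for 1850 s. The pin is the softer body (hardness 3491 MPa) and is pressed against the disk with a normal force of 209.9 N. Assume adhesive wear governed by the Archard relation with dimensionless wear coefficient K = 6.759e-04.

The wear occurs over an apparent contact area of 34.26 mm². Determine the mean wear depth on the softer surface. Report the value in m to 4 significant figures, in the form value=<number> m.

value=1.128e-04 m

Intermediate values appear rounded, and all arithmetic holds full precision, and one last rounding to 4 significant figures.
Convert: Sliding speed v = 51.38 mm/s = 0.05138 m/s. Path length L = v·t = 0.05138 m/s × 1850 s = 95.05 m.
Convert: Hardness H = 3491 MPa = 3.491e+09 Pa.
Convert: Contact area A = 34.26 mm² = 3.426e-05 m².
Working in SI base units: W = 209.9 N, H = 3.491e+09 Pa, K = 6.759e-04.
Volume removed: V = K·W·L/H = 6.759e-04 · 209.9 · 95.05 / 3.491e+09 = 3.863e-09 m³.
Mean wear depth h = V/A = 3.863e-09 / 3.426e-05 = 1.128e-04 m.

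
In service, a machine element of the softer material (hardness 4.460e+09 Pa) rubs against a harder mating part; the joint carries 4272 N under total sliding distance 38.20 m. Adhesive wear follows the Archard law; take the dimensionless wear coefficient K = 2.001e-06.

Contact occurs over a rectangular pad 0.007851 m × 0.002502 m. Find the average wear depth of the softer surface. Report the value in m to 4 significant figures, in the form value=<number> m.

value=3.727e-06 m

The computation maintains exact precision; intermediate values are displayed rounded — a single final rounding, at 4 significant digits.
Convert: Contact area A = 0.007851 m × 0.002502 m = 1.964e-05 m².
Working in SI base units: W = 4272 N, H = 4.460e+09 Pa, K = 2.001e-06.
The Archard volume V = K·W·L/H = 2.001e-06 · 4272 · 38.20 / 4.460e+09 = 7.322e-11 m³.
Mean wear depth h = V/A = 7.322e-11 / 1.964e-05 = 3.727e-06 m.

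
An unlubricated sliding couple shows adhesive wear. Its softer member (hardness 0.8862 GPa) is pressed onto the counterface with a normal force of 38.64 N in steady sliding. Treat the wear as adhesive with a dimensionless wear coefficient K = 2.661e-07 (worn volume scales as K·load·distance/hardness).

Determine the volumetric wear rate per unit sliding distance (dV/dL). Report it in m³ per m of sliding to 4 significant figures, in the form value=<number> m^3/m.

value=1.160e-14 m^3/m

Intermediate values appear rounded, and all arithmetic holds full precision; one last rounding, at four significant digits.
Convert: Hardness H = 0.8862 GPa = 8.862e+08 Pa.
As SI base values: W = 38.64 N, H = 8.862e+08 Pa, K = 2.661e-07.
The wear rate dV/dL = K·W/H (no L dependence): 2.661e-07 · 38.64 / 8.862e+08 = 1.160e-14 m³/m.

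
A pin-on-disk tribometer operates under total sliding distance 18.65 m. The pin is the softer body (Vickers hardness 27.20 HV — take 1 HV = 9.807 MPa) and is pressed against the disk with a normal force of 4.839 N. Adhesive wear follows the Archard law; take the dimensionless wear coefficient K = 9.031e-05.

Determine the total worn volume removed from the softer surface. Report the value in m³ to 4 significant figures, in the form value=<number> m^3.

All arithmetic maintains exact precision — the intermediates appear rounded — rounded just once: four significant figures.
Hardness H = 27.20 HV × 9.807 MPa/HV = 266.8 MPa = 2.668e+08 Pa.
In SI base units, W = 4.839 N, H = 2.668e+08 Pa, K = 9.031e-05.
The Archard volume V = K·W·L/H = 9.031e-05 · 4.839 · 18.65 / 2.668e+08 = 3.055e-11 m³.

value=3.055e-11 m^3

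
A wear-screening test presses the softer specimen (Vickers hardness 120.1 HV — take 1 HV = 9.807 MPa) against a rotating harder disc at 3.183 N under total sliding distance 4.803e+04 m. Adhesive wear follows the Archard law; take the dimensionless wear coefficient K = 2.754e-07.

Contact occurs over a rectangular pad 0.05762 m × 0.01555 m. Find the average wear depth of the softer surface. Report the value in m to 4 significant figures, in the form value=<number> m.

value=3.990e-08 m

Intermediates are printed rounded. Every step maintains full float precision, and a lone final rounding: four significant digits.
Convert: Hardness H = 120.1 HV × 9.807 MPa/HV = 1178 MPa = 1.178e+09 Pa.
Convert: Contact area A = 0.05762 m × 0.01555 m = 8.960e-04 m².
In SI base units: W = 3.183 N, H = 1.178e+09 Pa, K = 2.754e-07.
By Archard's law, V = K·W·L/H = 2.754e-07 · 3.183 · 4.803e+04 / 1.178e+09 = 3.575e-11 m³.
Average depth h = V/A = 3.575e-11 / 8.960e-04 = 3.990e-08 m.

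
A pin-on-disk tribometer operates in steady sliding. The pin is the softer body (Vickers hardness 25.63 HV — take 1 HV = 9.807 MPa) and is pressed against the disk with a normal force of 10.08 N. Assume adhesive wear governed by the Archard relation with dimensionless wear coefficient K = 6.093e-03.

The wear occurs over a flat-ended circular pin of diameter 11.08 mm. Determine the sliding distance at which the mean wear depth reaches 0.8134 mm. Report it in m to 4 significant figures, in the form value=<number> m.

Shown intermediates are rounded. All arithmetic maintains full precision. Rounded just once: four significant digits.
Hardness H = 25.63 HV × 9.807 MPa/HV = 251.4 MPa = 2.514e+08 Pa.
Pin diameter d = 11.08 mm = 0.01108 m. Contact area A = π·d²/4 = π·(0.01108 m)²/4 = 9.642e-05 m².
Depth limit h_lim = 0.8134 mm = 8.134e-04 m.
In SI base units: W = 10.08 N, H = 2.514e+08 Pa, K = 6.093e-03.
Limit volume V_lim = h_lim·A = 8.134e-04 · 9.642e-05 = 7.843e-08 m³.
Thus life L = V_lim·H/(K·W) = 7.843e-08 · 2.514e+08 / (6.093e-03 · 10.08) = 321.0 m.

value=321.0 m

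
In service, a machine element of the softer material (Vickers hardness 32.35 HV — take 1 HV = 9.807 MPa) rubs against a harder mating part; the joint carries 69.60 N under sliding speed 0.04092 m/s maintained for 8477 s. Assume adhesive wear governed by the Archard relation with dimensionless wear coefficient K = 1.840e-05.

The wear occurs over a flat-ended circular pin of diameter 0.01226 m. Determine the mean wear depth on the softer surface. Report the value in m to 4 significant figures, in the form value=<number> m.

Each operation runs at full float precision, and intermediate values appear rounded. Rounded just once, at 4 significant digits.
Distance covered L = v·t = 0.04092 m/s × 8477 s = 346.9 m.
Hardness H = 32.35 HV × 9.807 MPa/HV = 317.3 MPa = 3.173e+08 Pa.
Contact area A = π·d²/4 = π·(0.01226 m)²/4 = 1.181e-04 m².
SI base units throughout: W = 69.60 N, H = 3.173e+08 Pa, K = 1.840e-05.
Archard relation: V = K·W·L/H = 1.840e-05 · 69.60 · 346.9 / 3.173e+08 = 1.400e-09 m³.
Depth h = V/A = 1.400e-09 / 1.181e-04 = 1.186e-05 m.

value=1.186e-05 m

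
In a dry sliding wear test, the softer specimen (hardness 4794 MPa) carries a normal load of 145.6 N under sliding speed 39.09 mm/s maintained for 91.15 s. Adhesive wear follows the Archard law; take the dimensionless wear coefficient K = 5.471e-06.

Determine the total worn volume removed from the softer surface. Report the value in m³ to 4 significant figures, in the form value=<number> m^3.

Intermediates are printed rounded. All arithmetic keeps exact precision — rounded once at the end, at four significant digits.
Sliding speed v = 39.09 mm/s = 0.03909 m/s. Distance covered L = v·t = 0.03909 m/s × 91.15 s = 3.563 m.
Hardness H = 4794 MPa = 4.794e+09 Pa.
Expressed in SI base units: W = 145.6 N, H = 4.794e+09 Pa, K = 5.471e-06.
Archard volume V = K·W·L/H = 5.471e-06 · 145.6 · 3.563 / 4.794e+09 = 5.920e-13 m³.

value=5.920e-13 m^3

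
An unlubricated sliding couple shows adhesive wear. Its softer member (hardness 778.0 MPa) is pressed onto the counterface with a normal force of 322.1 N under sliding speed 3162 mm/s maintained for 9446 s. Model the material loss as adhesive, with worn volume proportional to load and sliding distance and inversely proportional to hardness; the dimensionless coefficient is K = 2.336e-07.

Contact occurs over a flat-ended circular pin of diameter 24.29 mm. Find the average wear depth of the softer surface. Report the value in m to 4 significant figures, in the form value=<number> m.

The algebra keeps exact precision, and intermediates are printed rounded — rounded once at the end: four significant digits.
Convert: Sliding speed v = 3162 mm/s = 3.162 m/s. Distance covered L = v·t = 3.162 m/s × 9446 s = 2.987e+04 m.
Convert: Hardness H = 778.0 MPa = 7.780e+08 Pa.
Convert: Pin diameter d = 24.29 mm = 0.02429 m. Contact area A = π·d²/4 = π·(0.02429 m)²/4 = 4.634e-04 m².
Restated in SI base units: W = 322.1 N, H = 7.780e+08 Pa, K = 2.336e-07.
Volume removed: V = K·W·L/H = 2.336e-07 · 322.1 · 2.987e+04 / 7.780e+08 = 2.889e-09 m³.
Mean wear depth h = V/A = 2.889e-09 / 4.634e-04 = 6.234e-06 m.

value=6.234e-06 m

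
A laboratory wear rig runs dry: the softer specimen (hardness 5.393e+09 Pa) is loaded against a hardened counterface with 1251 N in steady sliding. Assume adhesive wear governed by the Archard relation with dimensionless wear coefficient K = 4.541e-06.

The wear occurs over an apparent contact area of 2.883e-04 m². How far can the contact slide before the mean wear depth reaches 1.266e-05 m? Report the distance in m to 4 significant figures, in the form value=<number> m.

value=3465 m

Displayed values are rounded — the algebra maintains full float precision. Rounded just once to 4 significant figures.
In SI base units, W = 1251 N, H = 5.393e+09 Pa, K = 4.541e-06.
Volume at the limit: V_lim = h_lim·A = 1.266e-05 · 2.883e-04 = 3.650e-09 m³.
So the life L = V_lim·H/(K·W) = 3.650e-09 · 5.393e+09 / (4.541e-06 · 1251) = 3465 m.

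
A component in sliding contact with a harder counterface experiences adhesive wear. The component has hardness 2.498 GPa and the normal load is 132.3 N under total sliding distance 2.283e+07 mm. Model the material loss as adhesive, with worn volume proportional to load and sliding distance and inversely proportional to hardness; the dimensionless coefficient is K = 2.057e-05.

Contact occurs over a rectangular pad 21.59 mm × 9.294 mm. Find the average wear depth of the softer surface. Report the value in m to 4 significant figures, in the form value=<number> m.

The algebra runs at exact precision. The intermediates are printed rounded, and rounded just once, at 4 significant figures.
Convert: Distance L = 2.283e+07 mm = 2.283e+04 m.
Convert: Hardness H = 2.498 GPa = 2.498e+09 Pa.
Convert: Pad sides 21.59 mm × 9.294 mm = 0.02159 m × 0.009294 m. Contact area A = 0.02159 m × 0.009294 m = 2.007e-04 m².
In SI base units, W = 132.3 N, H = 2.498e+09 Pa, K = 2.057e-05.
Archard relation: V = K·W·L/H = 2.057e-05 · 132.3 · 2.283e+04 / 2.498e+09 = 2.487e-08 m³.
Mean wear depth h = V/A = 2.487e-08 / 2.007e-04 = 1.240e-04 m.

value=1.240e-04 m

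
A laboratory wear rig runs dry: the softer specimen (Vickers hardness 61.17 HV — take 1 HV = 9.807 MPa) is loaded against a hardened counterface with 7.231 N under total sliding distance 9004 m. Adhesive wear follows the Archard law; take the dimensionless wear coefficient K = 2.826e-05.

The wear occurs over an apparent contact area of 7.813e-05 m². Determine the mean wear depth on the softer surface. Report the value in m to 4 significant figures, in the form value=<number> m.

value=3.926e-05 m

The algebra keeps full float precision; intermediates are displayed rounded — one last rounding: four significant digits.
Convert: Hardness H = 61.17 HV × 9.807 MPa/HV = 599.9 MPa = 5.999e+08 Pa.
Restated in SI base units: W = 7.231 N, H = 5.999e+08 Pa, K = 2.826e-05.
Archard relation: V = K·W·L/H = 2.826e-05 · 7.231 · 9004 / 5.999e+08 = 3.067e-09 m³.
Mean depth h = V/A = 3.067e-09 / 7.813e-05 = 3.926e-05 m.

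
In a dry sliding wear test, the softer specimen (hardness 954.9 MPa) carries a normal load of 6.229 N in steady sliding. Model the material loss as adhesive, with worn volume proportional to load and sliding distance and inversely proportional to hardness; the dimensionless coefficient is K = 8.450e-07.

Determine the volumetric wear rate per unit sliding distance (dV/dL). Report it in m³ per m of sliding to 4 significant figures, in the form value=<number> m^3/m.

All arithmetic maintains full float precision — intermediates are shown rounded; a lone final rounding to 4 significant digits.
Convert: Hardness H = 954.9 MPa = 9.549e+08 Pa.
Collected in SI base units: W = 6.229 N, H = 9.549e+08 Pa, K = 8.450e-07.
Rate of wear dV/dL = K·W/H (no L dependence): 8.450e-07 · 6.229 / 9.549e+08 = 5.512e-15 m³/m.

value=5.512e-15 m^3/m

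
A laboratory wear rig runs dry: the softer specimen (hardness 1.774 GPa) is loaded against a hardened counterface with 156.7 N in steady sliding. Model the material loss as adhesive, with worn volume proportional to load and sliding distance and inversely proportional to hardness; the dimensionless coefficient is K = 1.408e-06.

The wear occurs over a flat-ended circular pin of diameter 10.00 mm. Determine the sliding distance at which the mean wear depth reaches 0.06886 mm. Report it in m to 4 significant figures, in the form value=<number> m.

value=4.348e+04 m

Quoted intermediates are rounded, and each operation keeps full float precision, and one last rounding to 4 significant figures.
Hardness H = 1.774 GPa = 1.774e+09 Pa.
Pin diameter d = 10.00 mm = 0.01000 m. Contact area A = π·d²/4 = π·(0.01000 m)²/4 = 7.854e-05 m².
Depth limit h_lim = 0.06886 mm = 6.886e-05 m.
Collected in SI base units: W = 156.7 N, H = 1.774e+09 Pa, K = 1.408e-06.
Allowed volume V_lim = h_lim·A = 6.886e-05 · 7.854e-05 = 5.408e-09 m³.
Thus life L = V_lim·H/(K·W) = 5.408e-09 · 1.774e+09 / (1.408e-06 · 156.7) = 4.348e+04 m.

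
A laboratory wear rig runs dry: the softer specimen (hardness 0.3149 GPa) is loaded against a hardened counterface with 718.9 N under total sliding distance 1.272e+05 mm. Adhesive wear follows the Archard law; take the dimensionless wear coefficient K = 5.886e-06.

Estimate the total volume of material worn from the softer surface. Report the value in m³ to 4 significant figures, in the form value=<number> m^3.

Intermediates are shown rounded. The algebra carries full precision, and a lone final rounding, at 4 significant figures.
Convert: Distance L = 1.272e+05 mm = 127.2 m.
Convert: Hardness H = 0.3149 GPa = 3.149e+08 Pa.
Expressed in SI base units: W = 718.9 N, H = 3.149e+08 Pa, K = 5.886e-06.
Archard volume V = K·W·L/H = 5.886e-06 · 718.9 · 127.2 / 3.149e+08 = 1.709e-09 m³.

value=1.709e-09 m^3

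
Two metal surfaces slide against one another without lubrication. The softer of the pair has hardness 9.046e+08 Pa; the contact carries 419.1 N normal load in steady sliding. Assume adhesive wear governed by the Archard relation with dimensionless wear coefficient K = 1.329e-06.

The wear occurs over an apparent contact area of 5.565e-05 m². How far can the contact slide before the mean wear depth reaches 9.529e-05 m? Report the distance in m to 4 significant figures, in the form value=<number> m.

value=8612 m

The computation carries exact precision — printed values are rounded. Rounded just once, at 4 significant figures.
In SI base units: W = 419.1 N, H = 9.046e+08 Pa, K = 1.329e-06.
Limit volume V_lim = h_lim·A = 9.529e-05 · 5.565e-05 = 5.303e-09 m³.
Life L = V_lim·H/(K·W) = 5.303e-09 · 9.046e+08 / (1.329e-06 · 419.1) = 8612 m.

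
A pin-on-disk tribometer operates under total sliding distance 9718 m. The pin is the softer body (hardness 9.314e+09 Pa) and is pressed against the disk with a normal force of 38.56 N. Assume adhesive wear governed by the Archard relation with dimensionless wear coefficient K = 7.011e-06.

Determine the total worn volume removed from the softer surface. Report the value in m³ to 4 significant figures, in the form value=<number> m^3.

Shown intermediates are rounded. The algebra runs at exact precision — one last rounding: 4 significant figures.
Collected in SI base units: W = 38.56 N, H = 9.314e+09 Pa, K = 7.011e-06.
Worn volume V = K·W·L/H = 7.011e-06 · 38.56 · 9718 / 9.314e+09 = 2.821e-10 m³.

value=2.821e-10 m^3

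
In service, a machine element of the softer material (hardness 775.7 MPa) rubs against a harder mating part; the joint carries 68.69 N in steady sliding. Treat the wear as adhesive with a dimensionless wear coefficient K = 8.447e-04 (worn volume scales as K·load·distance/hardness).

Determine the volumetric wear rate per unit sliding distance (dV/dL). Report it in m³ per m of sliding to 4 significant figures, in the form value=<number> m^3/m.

value=7.480e-11 m^3/m

All arithmetic holds full precision, and the intermediates are printed rounded; one last rounding: four significant digits.
Hardness H = 775.7 MPa = 7.757e+08 Pa.
In SI base units: W = 68.69 N, H = 7.757e+08 Pa, K = 8.447e-04.
Sliding wear rate dV/dL = K·W/H, so: 8.447e-04 · 68.69 / 7.757e+08 = 7.480e-11 m³/m.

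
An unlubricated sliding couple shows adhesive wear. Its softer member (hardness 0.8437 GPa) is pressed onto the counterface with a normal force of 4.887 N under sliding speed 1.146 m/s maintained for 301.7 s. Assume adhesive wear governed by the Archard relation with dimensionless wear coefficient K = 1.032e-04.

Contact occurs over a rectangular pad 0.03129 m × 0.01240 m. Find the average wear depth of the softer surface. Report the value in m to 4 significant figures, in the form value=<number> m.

value=5.327e-07 m

All working math maintains full float precision — intermediates are displayed rounded — rounded once at the end to four significant digits.
Convert: Total distance L = v·t = 1.146 m/s × 301.7 s = 345.7 m.
Convert: Hardness H = 0.8437 GPa = 8.437e+08 Pa.
Convert: Contact area A = 0.03129 m × 0.01240 m = 3.880e-04 m².
Expressed in SI base units: W = 4.887 N, H = 8.437e+08 Pa, K = 1.032e-04.
Apply Archard: V = K·W·L/H = 1.032e-04 · 4.887 · 345.7 / 8.437e+08 = 2.067e-10 m³.
Average depth h = V/A = 2.067e-10 / 3.880e-04 = 5.327e-07 m.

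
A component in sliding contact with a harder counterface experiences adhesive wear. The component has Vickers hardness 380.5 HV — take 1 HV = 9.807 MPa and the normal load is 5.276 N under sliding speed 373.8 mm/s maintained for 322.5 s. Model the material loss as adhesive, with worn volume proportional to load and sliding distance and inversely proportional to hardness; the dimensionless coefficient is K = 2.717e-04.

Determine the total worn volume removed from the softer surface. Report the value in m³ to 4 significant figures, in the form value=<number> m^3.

value=4.631e-11 m^3

The intermediates are printed rounded; the computation carries exact precision — a single final rounding to 4 significant figures.
Convert: Sliding speed v = 373.8 mm/s = 0.3738 m/s. Sliding distance L = v·t = 0.3738 m/s × 322.5 s = 120.6 m.
Convert: Hardness H = 380.5 HV × 9.807 MPa/HV = 3732 MPa = 3.732e+09 Pa.
Working in SI base units: W = 5.276 N, H = 3.732e+09 Pa, K = 2.717e-04.
Worn volume V = K·W·L/H = 2.717e-04 · 5.276 · 120.6 / 3.732e+09 = 4.631e-11 m³.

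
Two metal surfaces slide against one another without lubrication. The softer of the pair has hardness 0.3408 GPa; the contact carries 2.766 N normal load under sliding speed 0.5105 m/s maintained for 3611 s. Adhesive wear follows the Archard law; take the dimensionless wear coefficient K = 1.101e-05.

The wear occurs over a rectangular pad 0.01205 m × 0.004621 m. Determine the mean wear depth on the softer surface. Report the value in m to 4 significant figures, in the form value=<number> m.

value=2.958e-06 m

All working math keeps full precision — the intermediates are shown rounded; a single final rounding, at 4 significant figures.
Total distance L = v·t = 0.5105 m/s × 3611 s = 1843 m.
Hardness H = 0.3408 GPa = 3.408e+08 Pa.
Contact area A = 0.01205 m × 0.004621 m = 5.568e-05 m².
In SI base units, W = 2.766 N, H = 3.408e+08 Pa, K = 1.101e-05.
Volume removed: V = K·W·L/H = 1.101e-05 · 2.766 · 1843 / 3.408e+08 = 1.647e-10 m³.
Mean wear depth h = V/A = 1.647e-10 / 5.568e-05 = 2.958e-06 m.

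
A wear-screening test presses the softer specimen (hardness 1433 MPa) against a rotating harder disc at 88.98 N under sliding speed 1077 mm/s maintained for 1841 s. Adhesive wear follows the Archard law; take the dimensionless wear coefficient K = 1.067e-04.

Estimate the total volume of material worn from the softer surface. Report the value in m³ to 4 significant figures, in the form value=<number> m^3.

value=1.314e-08 m^3

The algebra carries full float precision; intermediate values are shown rounded, and rounded just once: 4 significant figures.
Convert: Sliding speed v = 1077 mm/s = 1.077 m/s. Distance covered L = v·t = 1.077 m/s × 1841 s = 1983 m.
Convert: Hardness H = 1433 MPa = 1.433e+09 Pa.
Restated in SI base units: W = 88.98 N, H = 1.433e+09 Pa, K = 1.067e-04.
Worn volume V = K·W·L/H = 1.067e-04 · 88.98 · 1983 / 1.433e+09 = 1.314e-08 m³.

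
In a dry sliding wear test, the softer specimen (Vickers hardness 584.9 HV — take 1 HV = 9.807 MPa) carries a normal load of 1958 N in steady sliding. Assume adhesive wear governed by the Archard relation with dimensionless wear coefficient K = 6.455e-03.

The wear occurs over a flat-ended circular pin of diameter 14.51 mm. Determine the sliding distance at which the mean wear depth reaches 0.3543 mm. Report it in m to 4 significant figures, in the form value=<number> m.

value=26.59 m

The computation keeps full precision, and intermediate values appear rounded; a single final rounding, at 4 significant digits.
Convert: Hardness H = 584.9 HV × 9.807 MPa/HV = 5736 MPa = 5.736e+09 Pa.
Convert: Pin diameter d = 14.51 mm = 0.01451 m. Contact area A = π·d²/4 = π·(0.01451 m)²/4 = 1.654e-04 m².
Convert: Depth limit h_lim = 0.3543 mm = 3.543e-04 m.
SI base units throughout: W = 1958 N, H = 5.736e+09 Pa, K = 6.455e-03.
Wearable volume V_lim = h_lim·A = 3.543e-04 · 1.654e-04 = 5.859e-08 m³.
Life L = V_lim·H/(K·W) = 5.859e-08 · 5.736e+09 / (6.455e-03 · 1958) = 26.59 m.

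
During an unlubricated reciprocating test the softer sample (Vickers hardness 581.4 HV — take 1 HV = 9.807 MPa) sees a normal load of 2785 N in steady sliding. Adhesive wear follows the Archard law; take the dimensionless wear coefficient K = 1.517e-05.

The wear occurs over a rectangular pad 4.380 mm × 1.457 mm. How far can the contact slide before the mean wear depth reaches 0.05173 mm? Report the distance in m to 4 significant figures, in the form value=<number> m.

value=44.55 m

The algebra holds full float precision — intermediate values are printed rounded — rounded just once to 4 significant figures.
Hardness H = 581.4 HV × 9.807 MPa/HV = 5702 MPa = 5.702e+09 Pa.
Pad sides 4.380 mm × 1.457 mm = 0.004380 m × 0.001457 m. Contact area A = 0.004380 m × 0.001457 m = 6.382e-06 m².
Depth limit h_lim = 0.05173 mm = 5.173e-05 m.
Restated in SI base units: W = 2785 N, H = 5.702e+09 Pa, K = 1.517e-05.
Wearable volume V_lim = h_lim·A = 5.173e-05 · 6.382e-06 = 3.301e-10 m³.
Thus life L = V_lim·H/(K·W) = 3.301e-10 · 5.702e+09 / (1.517e-05 · 2785) = 44.55 m.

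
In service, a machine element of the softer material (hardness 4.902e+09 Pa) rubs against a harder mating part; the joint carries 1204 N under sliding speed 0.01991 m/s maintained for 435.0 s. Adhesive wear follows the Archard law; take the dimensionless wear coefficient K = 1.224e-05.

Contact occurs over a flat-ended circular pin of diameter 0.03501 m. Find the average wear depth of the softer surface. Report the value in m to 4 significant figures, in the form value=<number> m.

The computation keeps exact precision — the intermediates are shown rounded. Rounded once at the end: four significant figures.
Convert: Distance covered L = v·t = 0.01991 m/s × 435.0 s = 8.661 m.
Convert: Contact area A = π·d²/4 = π·(0.03501 m)²/4 = 9.627e-04 m².
SI base units throughout: W = 1204 N, H = 4.902e+09 Pa, K = 1.224e-05.
Archard volume V = K·W·L/H = 1.224e-05 · 1204 · 8.661 / 4.902e+09 = 2.604e-11 m³.
Mean wear depth h = V/A = 2.604e-11 / 9.627e-04 = 2.705e-08 m.

value=2.705e-08 m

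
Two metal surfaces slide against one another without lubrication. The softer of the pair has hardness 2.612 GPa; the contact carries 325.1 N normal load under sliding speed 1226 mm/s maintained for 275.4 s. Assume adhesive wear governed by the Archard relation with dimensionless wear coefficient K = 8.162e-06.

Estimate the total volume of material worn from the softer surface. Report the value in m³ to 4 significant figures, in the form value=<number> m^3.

All working math runs at full precision — the intermediates are printed rounded — rounded once at the end to 4 significant digits.
Convert: Sliding speed v = 1226 mm/s = 1.226 m/s. The distance L = v·t = 1.226 m/s × 275.4 s = 337.6 m.
Convert: Hardness H = 2.612 GPa = 2.612e+09 Pa.
As SI base values: W = 325.1 N, H = 2.612e+09 Pa, K = 8.162e-06.
Volume removed: V = K·W·L/H = 8.162e-06 · 325.1 · 337.6 / 2.612e+09 = 3.430e-10 m³.

value=3.430e-10 m^3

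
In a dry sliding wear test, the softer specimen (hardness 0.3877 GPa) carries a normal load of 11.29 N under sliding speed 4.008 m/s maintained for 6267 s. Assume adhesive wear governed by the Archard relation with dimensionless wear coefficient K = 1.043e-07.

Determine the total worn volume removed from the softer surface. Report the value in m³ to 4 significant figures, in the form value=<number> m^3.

Intermediate values are shown rounded. The computation carries full float precision — a lone final rounding, at four significant digits.
Convert: Distance L = v·t = 4.008 m/s × 6267 s = 2.512e+04 m.
Convert: Hardness H = 0.3877 GPa = 3.877e+08 Pa.
Collected in SI base units: W = 11.29 N, H = 3.877e+08 Pa, K = 1.043e-07.
Worn volume V = K·W·L/H = 1.043e-07 · 11.29 · 2.512e+04 / 3.877e+08 = 7.629e-11 m³.

value=7.629e-11 m^3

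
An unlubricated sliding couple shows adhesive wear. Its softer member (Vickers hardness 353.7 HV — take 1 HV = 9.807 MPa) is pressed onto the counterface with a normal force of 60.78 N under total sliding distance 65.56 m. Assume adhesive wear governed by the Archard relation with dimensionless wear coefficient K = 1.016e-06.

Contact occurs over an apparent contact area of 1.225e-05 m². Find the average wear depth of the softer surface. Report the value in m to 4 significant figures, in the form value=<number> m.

Each operation keeps full precision. Displayed values are rounded, and a single final rounding: four significant figures.
Convert: Hardness H = 353.7 HV × 9.807 MPa/HV = 3469 MPa = 3.469e+09 Pa.
Working in SI base units: W = 60.78 N, H = 3.469e+09 Pa, K = 1.016e-06.
Archard volume V = K·W·L/H = 1.016e-06 · 60.78 · 65.56 / 3.469e+09 = 1.167e-12 m³.
Average depth h = V/A = 1.167e-12 / 1.225e-05 = 9.528e-08 m.

value=9.528e-08 m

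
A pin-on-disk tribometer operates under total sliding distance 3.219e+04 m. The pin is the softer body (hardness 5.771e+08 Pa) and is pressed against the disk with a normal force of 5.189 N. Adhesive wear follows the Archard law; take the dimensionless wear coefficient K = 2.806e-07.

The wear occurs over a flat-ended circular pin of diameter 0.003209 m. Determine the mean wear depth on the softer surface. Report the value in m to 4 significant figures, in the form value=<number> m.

value=1.004e-05 m

The algebra carries full float precision — intermediate values are shown rounded; rounded just once: four significant digits.
Convert: Contact area A = π·d²/4 = π·(0.003209 m)²/4 = 8.088e-06 m².
Restated in SI base units: W = 5.189 N, H = 5.771e+08 Pa, K = 2.806e-07.
Archard volume V = K·W·L/H = 2.806e-07 · 5.189 · 3.219e+04 / 5.771e+08 = 8.122e-11 m³.
Depth h = V/A = 8.122e-11 / 8.088e-06 = 1.004e-05 m.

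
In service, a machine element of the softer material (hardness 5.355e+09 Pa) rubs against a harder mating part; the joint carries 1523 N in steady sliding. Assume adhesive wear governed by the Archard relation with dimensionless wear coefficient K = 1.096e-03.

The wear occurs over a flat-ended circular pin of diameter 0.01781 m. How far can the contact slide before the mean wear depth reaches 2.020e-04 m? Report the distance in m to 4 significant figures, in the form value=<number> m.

Intermediates are displayed rounded — all working math carries exact precision, and a lone final rounding: 4 significant digits.
Convert: Contact area A = π·d²/4 = π·(0.01781 m)²/4 = 2.491e-04 m².
In SI base units: W = 1523 N, H = 5.355e+09 Pa, K = 1.096e-03.
Limit volume V_lim = h_lim·A = 2.020e-04 · 2.491e-04 = 5.032e-08 m³.
Sliding life L = V_lim·H/(K·W) = 5.032e-08 · 5.355e+09 / (1.096e-03 · 1523) = 161.4 m.

value=161.4 m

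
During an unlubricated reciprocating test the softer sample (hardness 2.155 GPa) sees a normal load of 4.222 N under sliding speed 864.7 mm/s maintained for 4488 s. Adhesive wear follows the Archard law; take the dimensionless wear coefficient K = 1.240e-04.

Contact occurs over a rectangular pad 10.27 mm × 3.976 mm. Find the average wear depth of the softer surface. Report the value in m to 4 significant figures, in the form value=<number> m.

Intermediates appear rounded — every step carries exact precision. Rounded just once to four significant digits.
Convert: Sliding speed v = 864.7 mm/s = 0.8647 m/s. Path length L = v·t = 0.8647 m/s × 4488 s = 3881 m.
Convert: Hardness H = 2.155 GPa = 2.155e+09 Pa.
Convert: Pad sides 10.27 mm × 3.976 mm = 0.01027 m × 0.003976 m. Contact area A = 0.01027 m × 0.003976 m = 4.083e-05 m².
In SI base units: W = 4.222 N, H = 2.155e+09 Pa, K = 1.240e-04.
By Archard's law, V = K·W·L/H = 1.240e-04 · 4.222 · 3881 / 2.155e+09 = 9.428e-10 m³.
Depth h = V/A = 9.428e-10 / 4.083e-05 = 2.309e-05 m.

value=2.309e-05 m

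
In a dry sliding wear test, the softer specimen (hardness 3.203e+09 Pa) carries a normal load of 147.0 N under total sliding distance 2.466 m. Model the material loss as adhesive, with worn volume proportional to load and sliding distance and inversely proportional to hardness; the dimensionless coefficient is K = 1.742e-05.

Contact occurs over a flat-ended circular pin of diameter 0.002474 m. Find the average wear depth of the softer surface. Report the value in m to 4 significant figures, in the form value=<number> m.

The intermediates are printed rounded. The algebra holds exact precision, and a lone final rounding: four significant digits.
Convert: Contact area A = π·d²/4 = π·(0.002474 m)²/4 = 4.807e-06 m².
Expressed in SI base units: W = 147.0 N, H = 3.203e+09 Pa, K = 1.742e-05.
Apply Archard: V = K·W·L/H = 1.742e-05 · 147.0 · 2.466 / 3.203e+09 = 1.972e-12 m³.
Depth of wear h = V/A = 1.972e-12 / 4.807e-06 = 4.101e-07 m.

value=4.101e-07 m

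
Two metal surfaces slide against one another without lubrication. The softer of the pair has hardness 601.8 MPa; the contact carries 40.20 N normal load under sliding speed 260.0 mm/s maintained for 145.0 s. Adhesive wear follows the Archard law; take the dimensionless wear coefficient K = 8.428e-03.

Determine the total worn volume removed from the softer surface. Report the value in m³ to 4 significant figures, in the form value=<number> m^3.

value=2.122e-08 m^3

Shown intermediates are rounded, and all arithmetic carries full float precision — a single final rounding to 4 significant figures.
Convert: Sliding speed v = 260.0 mm/s = 0.2600 m/s. The distance L = v·t = 0.2600 m/s × 145.0 s = 37.70 m.
Convert: Hardness H = 601.8 MPa = 6.018e+08 Pa.
SI base units throughout: W = 40.20 N, H = 6.018e+08 Pa, K = 8.428e-03.
Worn volume V = K·W·L/H = 8.428e-03 · 40.20 · 37.70 / 6.018e+08 = 2.122e-08 m³.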